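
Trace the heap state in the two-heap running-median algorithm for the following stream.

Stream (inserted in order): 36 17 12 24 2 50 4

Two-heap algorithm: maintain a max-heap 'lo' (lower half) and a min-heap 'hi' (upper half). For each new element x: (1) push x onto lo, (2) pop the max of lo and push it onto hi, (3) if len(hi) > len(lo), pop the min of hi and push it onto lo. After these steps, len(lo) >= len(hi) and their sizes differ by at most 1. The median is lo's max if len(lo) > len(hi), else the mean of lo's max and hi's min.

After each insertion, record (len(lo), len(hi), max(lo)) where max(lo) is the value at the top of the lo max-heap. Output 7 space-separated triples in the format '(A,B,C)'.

Answer: (1,0,36) (1,1,17) (2,1,17) (2,2,17) (3,2,17) (3,3,17) (4,3,17)

Derivation:
Step 1: insert 36 -> lo=[36] hi=[] -> (len(lo)=1, len(hi)=0, max(lo)=36)
Step 2: insert 17 -> lo=[17] hi=[36] -> (len(lo)=1, len(hi)=1, max(lo)=17)
Step 3: insert 12 -> lo=[12, 17] hi=[36] -> (len(lo)=2, len(hi)=1, max(lo)=17)
Step 4: insert 24 -> lo=[12, 17] hi=[24, 36] -> (len(lo)=2, len(hi)=2, max(lo)=17)
Step 5: insert 2 -> lo=[2, 12, 17] hi=[24, 36] -> (len(lo)=3, len(hi)=2, max(lo)=17)
Step 6: insert 50 -> lo=[2, 12, 17] hi=[24, 36, 50] -> (len(lo)=3, len(hi)=3, max(lo)=17)
Step 7: insert 4 -> lo=[2, 4, 12, 17] hi=[24, 36, 50] -> (len(lo)=4, len(hi)=3, max(lo)=17)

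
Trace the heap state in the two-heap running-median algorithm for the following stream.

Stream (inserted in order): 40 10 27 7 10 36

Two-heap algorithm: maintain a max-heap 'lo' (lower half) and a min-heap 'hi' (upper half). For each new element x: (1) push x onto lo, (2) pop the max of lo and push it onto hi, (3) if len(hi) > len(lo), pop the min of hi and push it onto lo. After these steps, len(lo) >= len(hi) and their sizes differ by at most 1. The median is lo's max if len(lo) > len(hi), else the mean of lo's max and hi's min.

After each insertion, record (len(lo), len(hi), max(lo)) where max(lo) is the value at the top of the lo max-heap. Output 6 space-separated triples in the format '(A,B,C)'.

Step 1: insert 40 -> lo=[40] hi=[] -> (len(lo)=1, len(hi)=0, max(lo)=40)
Step 2: insert 10 -> lo=[10] hi=[40] -> (len(lo)=1, len(hi)=1, max(lo)=10)
Step 3: insert 27 -> lo=[10, 27] hi=[40] -> (len(lo)=2, len(hi)=1, max(lo)=27)
Step 4: insert 7 -> lo=[7, 10] hi=[27, 40] -> (len(lo)=2, len(hi)=2, max(lo)=10)
Step 5: insert 10 -> lo=[7, 10, 10] hi=[27, 40] -> (len(lo)=3, len(hi)=2, max(lo)=10)
Step 6: insert 36 -> lo=[7, 10, 10] hi=[27, 36, 40] -> (len(lo)=3, len(hi)=3, max(lo)=10)

Answer: (1,0,40) (1,1,10) (2,1,27) (2,2,10) (3,2,10) (3,3,10)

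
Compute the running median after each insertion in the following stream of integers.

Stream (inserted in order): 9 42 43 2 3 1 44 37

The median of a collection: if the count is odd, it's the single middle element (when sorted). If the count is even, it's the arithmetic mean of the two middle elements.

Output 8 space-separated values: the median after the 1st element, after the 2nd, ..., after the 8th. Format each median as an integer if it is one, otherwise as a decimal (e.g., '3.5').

Step 1: insert 9 -> lo=[9] (size 1, max 9) hi=[] (size 0) -> median=9
Step 2: insert 42 -> lo=[9] (size 1, max 9) hi=[42] (size 1, min 42) -> median=25.5
Step 3: insert 43 -> lo=[9, 42] (size 2, max 42) hi=[43] (size 1, min 43) -> median=42
Step 4: insert 2 -> lo=[2, 9] (size 2, max 9) hi=[42, 43] (size 2, min 42) -> median=25.5
Step 5: insert 3 -> lo=[2, 3, 9] (size 3, max 9) hi=[42, 43] (size 2, min 42) -> median=9
Step 6: insert 1 -> lo=[1, 2, 3] (size 3, max 3) hi=[9, 42, 43] (size 3, min 9) -> median=6
Step 7: insert 44 -> lo=[1, 2, 3, 9] (size 4, max 9) hi=[42, 43, 44] (size 3, min 42) -> median=9
Step 8: insert 37 -> lo=[1, 2, 3, 9] (size 4, max 9) hi=[37, 42, 43, 44] (size 4, min 37) -> median=23

Answer: 9 25.5 42 25.5 9 6 9 23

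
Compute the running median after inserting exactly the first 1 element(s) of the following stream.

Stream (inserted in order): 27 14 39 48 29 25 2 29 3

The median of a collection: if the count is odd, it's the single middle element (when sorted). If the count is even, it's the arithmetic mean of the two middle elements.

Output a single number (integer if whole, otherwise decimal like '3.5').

Step 1: insert 27 -> lo=[27] (size 1, max 27) hi=[] (size 0) -> median=27

Answer: 27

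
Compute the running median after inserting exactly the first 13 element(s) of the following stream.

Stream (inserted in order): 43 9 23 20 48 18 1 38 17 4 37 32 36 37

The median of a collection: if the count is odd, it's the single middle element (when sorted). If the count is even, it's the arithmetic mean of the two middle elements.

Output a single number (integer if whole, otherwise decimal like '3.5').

Step 1: insert 43 -> lo=[43] (size 1, max 43) hi=[] (size 0) -> median=43
Step 2: insert 9 -> lo=[9] (size 1, max 9) hi=[43] (size 1, min 43) -> median=26
Step 3: insert 23 -> lo=[9, 23] (size 2, max 23) hi=[43] (size 1, min 43) -> median=23
Step 4: insert 20 -> lo=[9, 20] (size 2, max 20) hi=[23, 43] (size 2, min 23) -> median=21.5
Step 5: insert 48 -> lo=[9, 20, 23] (size 3, max 23) hi=[43, 48] (size 2, min 43) -> median=23
Step 6: insert 18 -> lo=[9, 18, 20] (size 3, max 20) hi=[23, 43, 48] (size 3, min 23) -> median=21.5
Step 7: insert 1 -> lo=[1, 9, 18, 20] (size 4, max 20) hi=[23, 43, 48] (size 3, min 23) -> median=20
Step 8: insert 38 -> lo=[1, 9, 18, 20] (size 4, max 20) hi=[23, 38, 43, 48] (size 4, min 23) -> median=21.5
Step 9: insert 17 -> lo=[1, 9, 17, 18, 20] (size 5, max 20) hi=[23, 38, 43, 48] (size 4, min 23) -> median=20
Step 10: insert 4 -> lo=[1, 4, 9, 17, 18] (size 5, max 18) hi=[20, 23, 38, 43, 48] (size 5, min 20) -> median=19
Step 11: insert 37 -> lo=[1, 4, 9, 17, 18, 20] (size 6, max 20) hi=[23, 37, 38, 43, 48] (size 5, min 23) -> median=20
Step 12: insert 32 -> lo=[1, 4, 9, 17, 18, 20] (size 6, max 20) hi=[23, 32, 37, 38, 43, 48] (size 6, min 23) -> median=21.5
Step 13: insert 36 -> lo=[1, 4, 9, 17, 18, 20, 23] (size 7, max 23) hi=[32, 36, 37, 38, 43, 48] (size 6, min 32) -> median=23

Answer: 23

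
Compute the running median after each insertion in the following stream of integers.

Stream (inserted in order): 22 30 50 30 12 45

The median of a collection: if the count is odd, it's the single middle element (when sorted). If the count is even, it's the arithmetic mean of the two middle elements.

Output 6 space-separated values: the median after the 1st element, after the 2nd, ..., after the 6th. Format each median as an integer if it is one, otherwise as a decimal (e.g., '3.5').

Answer: 22 26 30 30 30 30

Derivation:
Step 1: insert 22 -> lo=[22] (size 1, max 22) hi=[] (size 0) -> median=22
Step 2: insert 30 -> lo=[22] (size 1, max 22) hi=[30] (size 1, min 30) -> median=26
Step 3: insert 50 -> lo=[22, 30] (size 2, max 30) hi=[50] (size 1, min 50) -> median=30
Step 4: insert 30 -> lo=[22, 30] (size 2, max 30) hi=[30, 50] (size 2, min 30) -> median=30
Step 5: insert 12 -> lo=[12, 22, 30] (size 3, max 30) hi=[30, 50] (size 2, min 30) -> median=30
Step 6: insert 45 -> lo=[12, 22, 30] (size 3, max 30) hi=[30, 45, 50] (size 3, min 30) -> median=30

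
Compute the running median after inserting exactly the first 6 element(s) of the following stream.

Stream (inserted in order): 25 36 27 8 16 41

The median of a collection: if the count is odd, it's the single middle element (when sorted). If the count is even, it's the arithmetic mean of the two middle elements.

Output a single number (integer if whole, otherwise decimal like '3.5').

Answer: 26

Derivation:
Step 1: insert 25 -> lo=[25] (size 1, max 25) hi=[] (size 0) -> median=25
Step 2: insert 36 -> lo=[25] (size 1, max 25) hi=[36] (size 1, min 36) -> median=30.5
Step 3: insert 27 -> lo=[25, 27] (size 2, max 27) hi=[36] (size 1, min 36) -> median=27
Step 4: insert 8 -> lo=[8, 25] (size 2, max 25) hi=[27, 36] (size 2, min 27) -> median=26
Step 5: insert 16 -> lo=[8, 16, 25] (size 3, max 25) hi=[27, 36] (size 2, min 27) -> median=25
Step 6: insert 41 -> lo=[8, 16, 25] (size 3, max 25) hi=[27, 36, 41] (size 3, min 27) -> median=26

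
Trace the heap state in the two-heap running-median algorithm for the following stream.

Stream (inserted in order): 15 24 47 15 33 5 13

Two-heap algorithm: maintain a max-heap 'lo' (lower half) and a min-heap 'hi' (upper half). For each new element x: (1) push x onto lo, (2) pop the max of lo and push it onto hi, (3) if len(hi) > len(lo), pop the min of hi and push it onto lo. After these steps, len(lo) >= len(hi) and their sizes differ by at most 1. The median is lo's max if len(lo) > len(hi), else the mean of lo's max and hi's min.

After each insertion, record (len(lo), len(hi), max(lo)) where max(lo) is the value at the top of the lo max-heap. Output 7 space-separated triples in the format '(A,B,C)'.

Step 1: insert 15 -> lo=[15] hi=[] -> (len(lo)=1, len(hi)=0, max(lo)=15)
Step 2: insert 24 -> lo=[15] hi=[24] -> (len(lo)=1, len(hi)=1, max(lo)=15)
Step 3: insert 47 -> lo=[15, 24] hi=[47] -> (len(lo)=2, len(hi)=1, max(lo)=24)
Step 4: insert 15 -> lo=[15, 15] hi=[24, 47] -> (len(lo)=2, len(hi)=2, max(lo)=15)
Step 5: insert 33 -> lo=[15, 15, 24] hi=[33, 47] -> (len(lo)=3, len(hi)=2, max(lo)=24)
Step 6: insert 5 -> lo=[5, 15, 15] hi=[24, 33, 47] -> (len(lo)=3, len(hi)=3, max(lo)=15)
Step 7: insert 13 -> lo=[5, 13, 15, 15] hi=[24, 33, 47] -> (len(lo)=4, len(hi)=3, max(lo)=15)

Answer: (1,0,15) (1,1,15) (2,1,24) (2,2,15) (3,2,24) (3,3,15) (4,3,15)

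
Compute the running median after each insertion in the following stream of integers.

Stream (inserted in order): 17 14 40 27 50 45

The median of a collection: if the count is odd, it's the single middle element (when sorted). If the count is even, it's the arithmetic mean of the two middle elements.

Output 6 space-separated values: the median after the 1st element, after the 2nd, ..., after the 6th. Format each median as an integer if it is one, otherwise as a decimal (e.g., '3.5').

Answer: 17 15.5 17 22 27 33.5

Derivation:
Step 1: insert 17 -> lo=[17] (size 1, max 17) hi=[] (size 0) -> median=17
Step 2: insert 14 -> lo=[14] (size 1, max 14) hi=[17] (size 1, min 17) -> median=15.5
Step 3: insert 40 -> lo=[14, 17] (size 2, max 17) hi=[40] (size 1, min 40) -> median=17
Step 4: insert 27 -> lo=[14, 17] (size 2, max 17) hi=[27, 40] (size 2, min 27) -> median=22
Step 5: insert 50 -> lo=[14, 17, 27] (size 3, max 27) hi=[40, 50] (size 2, min 40) -> median=27
Step 6: insert 45 -> lo=[14, 17, 27] (size 3, max 27) hi=[40, 45, 50] (size 3, min 40) -> median=33.5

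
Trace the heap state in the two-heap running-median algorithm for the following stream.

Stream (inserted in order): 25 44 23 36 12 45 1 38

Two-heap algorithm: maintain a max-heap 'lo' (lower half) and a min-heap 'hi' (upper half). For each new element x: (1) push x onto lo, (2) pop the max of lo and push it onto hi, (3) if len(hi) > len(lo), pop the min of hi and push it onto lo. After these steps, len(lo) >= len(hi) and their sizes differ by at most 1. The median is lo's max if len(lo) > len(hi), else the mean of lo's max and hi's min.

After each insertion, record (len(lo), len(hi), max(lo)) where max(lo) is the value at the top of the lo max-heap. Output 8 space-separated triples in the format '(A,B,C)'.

Answer: (1,0,25) (1,1,25) (2,1,25) (2,2,25) (3,2,25) (3,3,25) (4,3,25) (4,4,25)

Derivation:
Step 1: insert 25 -> lo=[25] hi=[] -> (len(lo)=1, len(hi)=0, max(lo)=25)
Step 2: insert 44 -> lo=[25] hi=[44] -> (len(lo)=1, len(hi)=1, max(lo)=25)
Step 3: insert 23 -> lo=[23, 25] hi=[44] -> (len(lo)=2, len(hi)=1, max(lo)=25)
Step 4: insert 36 -> lo=[23, 25] hi=[36, 44] -> (len(lo)=2, len(hi)=2, max(lo)=25)
Step 5: insert 12 -> lo=[12, 23, 25] hi=[36, 44] -> (len(lo)=3, len(hi)=2, max(lo)=25)
Step 6: insert 45 -> lo=[12, 23, 25] hi=[36, 44, 45] -> (len(lo)=3, len(hi)=3, max(lo)=25)
Step 7: insert 1 -> lo=[1, 12, 23, 25] hi=[36, 44, 45] -> (len(lo)=4, len(hi)=3, max(lo)=25)
Step 8: insert 38 -> lo=[1, 12, 23, 25] hi=[36, 38, 44, 45] -> (len(lo)=4, len(hi)=4, max(lo)=25)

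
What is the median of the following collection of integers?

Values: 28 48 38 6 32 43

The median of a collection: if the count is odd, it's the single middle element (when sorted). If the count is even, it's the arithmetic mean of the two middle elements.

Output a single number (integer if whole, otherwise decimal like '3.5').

Answer: 35

Derivation:
Step 1: insert 28 -> lo=[28] (size 1, max 28) hi=[] (size 0) -> median=28
Step 2: insert 48 -> lo=[28] (size 1, max 28) hi=[48] (size 1, min 48) -> median=38
Step 3: insert 38 -> lo=[28, 38] (size 2, max 38) hi=[48] (size 1, min 48) -> median=38
Step 4: insert 6 -> lo=[6, 28] (size 2, max 28) hi=[38, 48] (size 2, min 38) -> median=33
Step 5: insert 32 -> lo=[6, 28, 32] (size 3, max 32) hi=[38, 48] (size 2, min 38) -> median=32
Step 6: insert 43 -> lo=[6, 28, 32] (size 3, max 32) hi=[38, 43, 48] (size 3, min 38) -> median=35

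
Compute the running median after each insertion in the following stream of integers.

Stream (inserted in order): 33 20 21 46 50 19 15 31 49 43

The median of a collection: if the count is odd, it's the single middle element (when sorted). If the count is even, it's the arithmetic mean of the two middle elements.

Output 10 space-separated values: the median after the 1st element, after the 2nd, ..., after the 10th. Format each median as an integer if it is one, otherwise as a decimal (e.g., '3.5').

Answer: 33 26.5 21 27 33 27 21 26 31 32

Derivation:
Step 1: insert 33 -> lo=[33] (size 1, max 33) hi=[] (size 0) -> median=33
Step 2: insert 20 -> lo=[20] (size 1, max 20) hi=[33] (size 1, min 33) -> median=26.5
Step 3: insert 21 -> lo=[20, 21] (size 2, max 21) hi=[33] (size 1, min 33) -> median=21
Step 4: insert 46 -> lo=[20, 21] (size 2, max 21) hi=[33, 46] (size 2, min 33) -> median=27
Step 5: insert 50 -> lo=[20, 21, 33] (size 3, max 33) hi=[46, 50] (size 2, min 46) -> median=33
Step 6: insert 19 -> lo=[19, 20, 21] (size 3, max 21) hi=[33, 46, 50] (size 3, min 33) -> median=27
Step 7: insert 15 -> lo=[15, 19, 20, 21] (size 4, max 21) hi=[33, 46, 50] (size 3, min 33) -> median=21
Step 8: insert 31 -> lo=[15, 19, 20, 21] (size 4, max 21) hi=[31, 33, 46, 50] (size 4, min 31) -> median=26
Step 9: insert 49 -> lo=[15, 19, 20, 21, 31] (size 5, max 31) hi=[33, 46, 49, 50] (size 4, min 33) -> median=31
Step 10: insert 43 -> lo=[15, 19, 20, 21, 31] (size 5, max 31) hi=[33, 43, 46, 49, 50] (size 5, min 33) -> median=32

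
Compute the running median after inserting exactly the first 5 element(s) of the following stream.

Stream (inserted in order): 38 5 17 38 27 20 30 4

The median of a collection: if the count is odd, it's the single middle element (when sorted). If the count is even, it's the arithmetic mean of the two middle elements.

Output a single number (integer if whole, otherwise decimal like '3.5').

Step 1: insert 38 -> lo=[38] (size 1, max 38) hi=[] (size 0) -> median=38
Step 2: insert 5 -> lo=[5] (size 1, max 5) hi=[38] (size 1, min 38) -> median=21.5
Step 3: insert 17 -> lo=[5, 17] (size 2, max 17) hi=[38] (size 1, min 38) -> median=17
Step 4: insert 38 -> lo=[5, 17] (size 2, max 17) hi=[38, 38] (size 2, min 38) -> median=27.5
Step 5: insert 27 -> lo=[5, 17, 27] (size 3, max 27) hi=[38, 38] (size 2, min 38) -> median=27

Answer: 27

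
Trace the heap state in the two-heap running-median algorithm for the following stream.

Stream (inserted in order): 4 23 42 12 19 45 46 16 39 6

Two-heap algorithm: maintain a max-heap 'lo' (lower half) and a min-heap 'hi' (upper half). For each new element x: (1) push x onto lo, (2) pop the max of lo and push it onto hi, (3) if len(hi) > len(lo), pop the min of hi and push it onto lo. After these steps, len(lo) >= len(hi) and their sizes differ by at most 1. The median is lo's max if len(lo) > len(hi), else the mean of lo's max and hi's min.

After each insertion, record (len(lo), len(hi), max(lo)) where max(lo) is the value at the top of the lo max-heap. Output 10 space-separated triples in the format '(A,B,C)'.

Step 1: insert 4 -> lo=[4] hi=[] -> (len(lo)=1, len(hi)=0, max(lo)=4)
Step 2: insert 23 -> lo=[4] hi=[23] -> (len(lo)=1, len(hi)=1, max(lo)=4)
Step 3: insert 42 -> lo=[4, 23] hi=[42] -> (len(lo)=2, len(hi)=1, max(lo)=23)
Step 4: insert 12 -> lo=[4, 12] hi=[23, 42] -> (len(lo)=2, len(hi)=2, max(lo)=12)
Step 5: insert 19 -> lo=[4, 12, 19] hi=[23, 42] -> (len(lo)=3, len(hi)=2, max(lo)=19)
Step 6: insert 45 -> lo=[4, 12, 19] hi=[23, 42, 45] -> (len(lo)=3, len(hi)=3, max(lo)=19)
Step 7: insert 46 -> lo=[4, 12, 19, 23] hi=[42, 45, 46] -> (len(lo)=4, len(hi)=3, max(lo)=23)
Step 8: insert 16 -> lo=[4, 12, 16, 19] hi=[23, 42, 45, 46] -> (len(lo)=4, len(hi)=4, max(lo)=19)
Step 9: insert 39 -> lo=[4, 12, 16, 19, 23] hi=[39, 42, 45, 46] -> (len(lo)=5, len(hi)=4, max(lo)=23)
Step 10: insert 6 -> lo=[4, 6, 12, 16, 19] hi=[23, 39, 42, 45, 46] -> (len(lo)=5, len(hi)=5, max(lo)=19)

Answer: (1,0,4) (1,1,4) (2,1,23) (2,2,12) (3,2,19) (3,3,19) (4,3,23) (4,4,19) (5,4,23) (5,5,19)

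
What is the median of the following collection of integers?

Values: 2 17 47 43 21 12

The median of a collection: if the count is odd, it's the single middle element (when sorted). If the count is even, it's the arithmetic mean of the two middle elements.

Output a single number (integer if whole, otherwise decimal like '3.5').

Step 1: insert 2 -> lo=[2] (size 1, max 2) hi=[] (size 0) -> median=2
Step 2: insert 17 -> lo=[2] (size 1, max 2) hi=[17] (size 1, min 17) -> median=9.5
Step 3: insert 47 -> lo=[2, 17] (size 2, max 17) hi=[47] (size 1, min 47) -> median=17
Step 4: insert 43 -> lo=[2, 17] (size 2, max 17) hi=[43, 47] (size 2, min 43) -> median=30
Step 5: insert 21 -> lo=[2, 17, 21] (size 3, max 21) hi=[43, 47] (size 2, min 43) -> median=21
Step 6: insert 12 -> lo=[2, 12, 17] (size 3, max 17) hi=[21, 43, 47] (size 3, min 21) -> median=19

Answer: 19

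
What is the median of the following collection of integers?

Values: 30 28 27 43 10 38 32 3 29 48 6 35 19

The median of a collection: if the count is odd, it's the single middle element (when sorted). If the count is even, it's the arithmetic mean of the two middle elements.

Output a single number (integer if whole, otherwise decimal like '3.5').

Answer: 29

Derivation:
Step 1: insert 30 -> lo=[30] (size 1, max 30) hi=[] (size 0) -> median=30
Step 2: insert 28 -> lo=[28] (size 1, max 28) hi=[30] (size 1, min 30) -> median=29
Step 3: insert 27 -> lo=[27, 28] (size 2, max 28) hi=[30] (size 1, min 30) -> median=28
Step 4: insert 43 -> lo=[27, 28] (size 2, max 28) hi=[30, 43] (size 2, min 30) -> median=29
Step 5: insert 10 -> lo=[10, 27, 28] (size 3, max 28) hi=[30, 43] (size 2, min 30) -> median=28
Step 6: insert 38 -> lo=[10, 27, 28] (size 3, max 28) hi=[30, 38, 43] (size 3, min 30) -> median=29
Step 7: insert 32 -> lo=[10, 27, 28, 30] (size 4, max 30) hi=[32, 38, 43] (size 3, min 32) -> median=30
Step 8: insert 3 -> lo=[3, 10, 27, 28] (size 4, max 28) hi=[30, 32, 38, 43] (size 4, min 30) -> median=29
Step 9: insert 29 -> lo=[3, 10, 27, 28, 29] (size 5, max 29) hi=[30, 32, 38, 43] (size 4, min 30) -> median=29
Step 10: insert 48 -> lo=[3, 10, 27, 28, 29] (size 5, max 29) hi=[30, 32, 38, 43, 48] (size 5, min 30) -> median=29.5
Step 11: insert 6 -> lo=[3, 6, 10, 27, 28, 29] (size 6, max 29) hi=[30, 32, 38, 43, 48] (size 5, min 30) -> median=29
Step 12: insert 35 -> lo=[3, 6, 10, 27, 28, 29] (size 6, max 29) hi=[30, 32, 35, 38, 43, 48] (size 6, min 30) -> median=29.5
Step 13: insert 19 -> lo=[3, 6, 10, 19, 27, 28, 29] (size 7, max 29) hi=[30, 32, 35, 38, 43, 48] (size 6, min 30) -> median=29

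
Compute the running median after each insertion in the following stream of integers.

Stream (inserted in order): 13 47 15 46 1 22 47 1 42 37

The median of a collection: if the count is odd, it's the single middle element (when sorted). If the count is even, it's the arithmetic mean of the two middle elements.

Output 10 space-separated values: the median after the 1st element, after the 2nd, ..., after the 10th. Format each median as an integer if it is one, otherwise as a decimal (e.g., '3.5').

Answer: 13 30 15 30.5 15 18.5 22 18.5 22 29.5

Derivation:
Step 1: insert 13 -> lo=[13] (size 1, max 13) hi=[] (size 0) -> median=13
Step 2: insert 47 -> lo=[13] (size 1, max 13) hi=[47] (size 1, min 47) -> median=30
Step 3: insert 15 -> lo=[13, 15] (size 2, max 15) hi=[47] (size 1, min 47) -> median=15
Step 4: insert 46 -> lo=[13, 15] (size 2, max 15) hi=[46, 47] (size 2, min 46) -> median=30.5
Step 5: insert 1 -> lo=[1, 13, 15] (size 3, max 15) hi=[46, 47] (size 2, min 46) -> median=15
Step 6: insert 22 -> lo=[1, 13, 15] (size 3, max 15) hi=[22, 46, 47] (size 3, min 22) -> median=18.5
Step 7: insert 47 -> lo=[1, 13, 15, 22] (size 4, max 22) hi=[46, 47, 47] (size 3, min 46) -> median=22
Step 8: insert 1 -> lo=[1, 1, 13, 15] (size 4, max 15) hi=[22, 46, 47, 47] (size 4, min 22) -> median=18.5
Step 9: insert 42 -> lo=[1, 1, 13, 15, 22] (size 5, max 22) hi=[42, 46, 47, 47] (size 4, min 42) -> median=22
Step 10: insert 37 -> lo=[1, 1, 13, 15, 22] (size 5, max 22) hi=[37, 42, 46, 47, 47] (size 5, min 37) -> median=29.5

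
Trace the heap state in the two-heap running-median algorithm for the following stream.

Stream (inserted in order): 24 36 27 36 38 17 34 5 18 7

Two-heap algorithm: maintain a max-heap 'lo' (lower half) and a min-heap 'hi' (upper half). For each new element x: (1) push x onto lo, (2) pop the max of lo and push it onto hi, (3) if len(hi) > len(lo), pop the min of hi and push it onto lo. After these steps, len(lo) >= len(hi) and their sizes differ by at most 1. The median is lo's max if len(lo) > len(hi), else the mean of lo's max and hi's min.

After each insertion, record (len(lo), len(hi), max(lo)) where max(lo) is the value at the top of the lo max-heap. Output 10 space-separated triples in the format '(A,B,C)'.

Answer: (1,0,24) (1,1,24) (2,1,27) (2,2,27) (3,2,36) (3,3,27) (4,3,34) (4,4,27) (5,4,27) (5,5,24)

Derivation:
Step 1: insert 24 -> lo=[24] hi=[] -> (len(lo)=1, len(hi)=0, max(lo)=24)
Step 2: insert 36 -> lo=[24] hi=[36] -> (len(lo)=1, len(hi)=1, max(lo)=24)
Step 3: insert 27 -> lo=[24, 27] hi=[36] -> (len(lo)=2, len(hi)=1, max(lo)=27)
Step 4: insert 36 -> lo=[24, 27] hi=[36, 36] -> (len(lo)=2, len(hi)=2, max(lo)=27)
Step 5: insert 38 -> lo=[24, 27, 36] hi=[36, 38] -> (len(lo)=3, len(hi)=2, max(lo)=36)
Step 6: insert 17 -> lo=[17, 24, 27] hi=[36, 36, 38] -> (len(lo)=3, len(hi)=3, max(lo)=27)
Step 7: insert 34 -> lo=[17, 24, 27, 34] hi=[36, 36, 38] -> (len(lo)=4, len(hi)=3, max(lo)=34)
Step 8: insert 5 -> lo=[5, 17, 24, 27] hi=[34, 36, 36, 38] -> (len(lo)=4, len(hi)=4, max(lo)=27)
Step 9: insert 18 -> lo=[5, 17, 18, 24, 27] hi=[34, 36, 36, 38] -> (len(lo)=5, len(hi)=4, max(lo)=27)
Step 10: insert 7 -> lo=[5, 7, 17, 18, 24] hi=[27, 34, 36, 36, 38] -> (len(lo)=5, len(hi)=5, max(lo)=24)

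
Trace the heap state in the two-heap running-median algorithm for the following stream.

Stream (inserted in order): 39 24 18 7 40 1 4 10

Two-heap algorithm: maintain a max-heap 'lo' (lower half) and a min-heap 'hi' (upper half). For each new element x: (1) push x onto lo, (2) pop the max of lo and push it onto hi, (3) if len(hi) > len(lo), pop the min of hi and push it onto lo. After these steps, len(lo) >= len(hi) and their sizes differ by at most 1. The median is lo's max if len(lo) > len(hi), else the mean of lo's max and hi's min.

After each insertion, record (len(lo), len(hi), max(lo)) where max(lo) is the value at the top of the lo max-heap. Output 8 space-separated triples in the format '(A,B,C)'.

Answer: (1,0,39) (1,1,24) (2,1,24) (2,2,18) (3,2,24) (3,3,18) (4,3,18) (4,4,10)

Derivation:
Step 1: insert 39 -> lo=[39] hi=[] -> (len(lo)=1, len(hi)=0, max(lo)=39)
Step 2: insert 24 -> lo=[24] hi=[39] -> (len(lo)=1, len(hi)=1, max(lo)=24)
Step 3: insert 18 -> lo=[18, 24] hi=[39] -> (len(lo)=2, len(hi)=1, max(lo)=24)
Step 4: insert 7 -> lo=[7, 18] hi=[24, 39] -> (len(lo)=2, len(hi)=2, max(lo)=18)
Step 5: insert 40 -> lo=[7, 18, 24] hi=[39, 40] -> (len(lo)=3, len(hi)=2, max(lo)=24)
Step 6: insert 1 -> lo=[1, 7, 18] hi=[24, 39, 40] -> (len(lo)=3, len(hi)=3, max(lo)=18)
Step 7: insert 4 -> lo=[1, 4, 7, 18] hi=[24, 39, 40] -> (len(lo)=4, len(hi)=3, max(lo)=18)
Step 8: insert 10 -> lo=[1, 4, 7, 10] hi=[18, 24, 39, 40] -> (len(lo)=4, len(hi)=4, max(lo)=10)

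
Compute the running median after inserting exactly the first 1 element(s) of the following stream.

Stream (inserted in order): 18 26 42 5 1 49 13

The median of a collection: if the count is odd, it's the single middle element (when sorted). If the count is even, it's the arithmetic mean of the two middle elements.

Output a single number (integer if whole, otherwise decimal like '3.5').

Step 1: insert 18 -> lo=[18] (size 1, max 18) hi=[] (size 0) -> median=18

Answer: 18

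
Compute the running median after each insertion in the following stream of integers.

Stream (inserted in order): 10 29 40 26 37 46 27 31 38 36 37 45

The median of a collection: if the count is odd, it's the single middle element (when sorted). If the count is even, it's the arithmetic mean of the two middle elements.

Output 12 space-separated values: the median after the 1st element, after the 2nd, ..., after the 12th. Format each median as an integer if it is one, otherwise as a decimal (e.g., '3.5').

Step 1: insert 10 -> lo=[10] (size 1, max 10) hi=[] (size 0) -> median=10
Step 2: insert 29 -> lo=[10] (size 1, max 10) hi=[29] (size 1, min 29) -> median=19.5
Step 3: insert 40 -> lo=[10, 29] (size 2, max 29) hi=[40] (size 1, min 40) -> median=29
Step 4: insert 26 -> lo=[10, 26] (size 2, max 26) hi=[29, 40] (size 2, min 29) -> median=27.5
Step 5: insert 37 -> lo=[10, 26, 29] (size 3, max 29) hi=[37, 40] (size 2, min 37) -> median=29
Step 6: insert 46 -> lo=[10, 26, 29] (size 3, max 29) hi=[37, 40, 46] (size 3, min 37) -> median=33
Step 7: insert 27 -> lo=[10, 26, 27, 29] (size 4, max 29) hi=[37, 40, 46] (size 3, min 37) -> median=29
Step 8: insert 31 -> lo=[10, 26, 27, 29] (size 4, max 29) hi=[31, 37, 40, 46] (size 4, min 31) -> median=30
Step 9: insert 38 -> lo=[10, 26, 27, 29, 31] (size 5, max 31) hi=[37, 38, 40, 46] (size 4, min 37) -> median=31
Step 10: insert 36 -> lo=[10, 26, 27, 29, 31] (size 5, max 31) hi=[36, 37, 38, 40, 46] (size 5, min 36) -> median=33.5
Step 11: insert 37 -> lo=[10, 26, 27, 29, 31, 36] (size 6, max 36) hi=[37, 37, 38, 40, 46] (size 5, min 37) -> median=36
Step 12: insert 45 -> lo=[10, 26, 27, 29, 31, 36] (size 6, max 36) hi=[37, 37, 38, 40, 45, 46] (size 6, min 37) -> median=36.5

Answer: 10 19.5 29 27.5 29 33 29 30 31 33.5 36 36.5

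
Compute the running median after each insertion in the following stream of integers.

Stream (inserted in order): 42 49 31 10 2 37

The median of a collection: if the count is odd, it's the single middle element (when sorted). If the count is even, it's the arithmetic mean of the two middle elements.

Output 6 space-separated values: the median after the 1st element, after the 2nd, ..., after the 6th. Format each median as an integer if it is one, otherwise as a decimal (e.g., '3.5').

Step 1: insert 42 -> lo=[42] (size 1, max 42) hi=[] (size 0) -> median=42
Step 2: insert 49 -> lo=[42] (size 1, max 42) hi=[49] (size 1, min 49) -> median=45.5
Step 3: insert 31 -> lo=[31, 42] (size 2, max 42) hi=[49] (size 1, min 49) -> median=42
Step 4: insert 10 -> lo=[10, 31] (size 2, max 31) hi=[42, 49] (size 2, min 42) -> median=36.5
Step 5: insert 2 -> lo=[2, 10, 31] (size 3, max 31) hi=[42, 49] (size 2, min 42) -> median=31
Step 6: insert 37 -> lo=[2, 10, 31] (size 3, max 31) hi=[37, 42, 49] (size 3, min 37) -> median=34

Answer: 42 45.5 42 36.5 31 34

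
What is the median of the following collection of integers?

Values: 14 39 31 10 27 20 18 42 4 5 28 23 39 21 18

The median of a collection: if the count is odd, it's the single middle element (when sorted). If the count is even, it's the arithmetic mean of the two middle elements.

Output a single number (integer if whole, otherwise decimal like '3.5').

Answer: 21

Derivation:
Step 1: insert 14 -> lo=[14] (size 1, max 14) hi=[] (size 0) -> median=14
Step 2: insert 39 -> lo=[14] (size 1, max 14) hi=[39] (size 1, min 39) -> median=26.5
Step 3: insert 31 -> lo=[14, 31] (size 2, max 31) hi=[39] (size 1, min 39) -> median=31
Step 4: insert 10 -> lo=[10, 14] (size 2, max 14) hi=[31, 39] (size 2, min 31) -> median=22.5
Step 5: insert 27 -> lo=[10, 14, 27] (size 3, max 27) hi=[31, 39] (size 2, min 31) -> median=27
Step 6: insert 20 -> lo=[10, 14, 20] (size 3, max 20) hi=[27, 31, 39] (size 3, min 27) -> median=23.5
Step 7: insert 18 -> lo=[10, 14, 18, 20] (size 4, max 20) hi=[27, 31, 39] (size 3, min 27) -> median=20
Step 8: insert 42 -> lo=[10, 14, 18, 20] (size 4, max 20) hi=[27, 31, 39, 42] (size 4, min 27) -> median=23.5
Step 9: insert 4 -> lo=[4, 10, 14, 18, 20] (size 5, max 20) hi=[27, 31, 39, 42] (size 4, min 27) -> median=20
Step 10: insert 5 -> lo=[4, 5, 10, 14, 18] (size 5, max 18) hi=[20, 27, 31, 39, 42] (size 5, min 20) -> median=19
Step 11: insert 28 -> lo=[4, 5, 10, 14, 18, 20] (size 6, max 20) hi=[27, 28, 31, 39, 42] (size 5, min 27) -> median=20
Step 12: insert 23 -> lo=[4, 5, 10, 14, 18, 20] (size 6, max 20) hi=[23, 27, 28, 31, 39, 42] (size 6, min 23) -> median=21.5
Step 13: insert 39 -> lo=[4, 5, 10, 14, 18, 20, 23] (size 7, max 23) hi=[27, 28, 31, 39, 39, 42] (size 6, min 27) -> median=23
Step 14: insert 21 -> lo=[4, 5, 10, 14, 18, 20, 21] (size 7, max 21) hi=[23, 27, 28, 31, 39, 39, 42] (size 7, min 23) -> median=22
Step 15: insert 18 -> lo=[4, 5, 10, 14, 18, 18, 20, 21] (size 8, max 21) hi=[23, 27, 28, 31, 39, 39, 42] (size 7, min 23) -> median=21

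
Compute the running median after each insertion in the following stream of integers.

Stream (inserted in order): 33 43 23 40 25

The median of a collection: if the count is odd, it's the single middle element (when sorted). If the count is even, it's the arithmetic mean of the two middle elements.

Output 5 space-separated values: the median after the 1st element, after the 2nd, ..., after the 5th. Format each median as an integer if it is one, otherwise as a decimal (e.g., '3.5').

Answer: 33 38 33 36.5 33

Derivation:
Step 1: insert 33 -> lo=[33] (size 1, max 33) hi=[] (size 0) -> median=33
Step 2: insert 43 -> lo=[33] (size 1, max 33) hi=[43] (size 1, min 43) -> median=38
Step 3: insert 23 -> lo=[23, 33] (size 2, max 33) hi=[43] (size 1, min 43) -> median=33
Step 4: insert 40 -> lo=[23, 33] (size 2, max 33) hi=[40, 43] (size 2, min 40) -> median=36.5
Step 5: insert 25 -> lo=[23, 25, 33] (size 3, max 33) hi=[40, 43] (size 2, min 40) -> median=33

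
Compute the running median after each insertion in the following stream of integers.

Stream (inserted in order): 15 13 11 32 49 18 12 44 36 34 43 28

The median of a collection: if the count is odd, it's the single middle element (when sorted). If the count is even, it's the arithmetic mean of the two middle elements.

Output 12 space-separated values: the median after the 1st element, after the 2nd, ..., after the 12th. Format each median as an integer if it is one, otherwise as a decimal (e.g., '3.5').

Answer: 15 14 13 14 15 16.5 15 16.5 18 25 32 30

Derivation:
Step 1: insert 15 -> lo=[15] (size 1, max 15) hi=[] (size 0) -> median=15
Step 2: insert 13 -> lo=[13] (size 1, max 13) hi=[15] (size 1, min 15) -> median=14
Step 3: insert 11 -> lo=[11, 13] (size 2, max 13) hi=[15] (size 1, min 15) -> median=13
Step 4: insert 32 -> lo=[11, 13] (size 2, max 13) hi=[15, 32] (size 2, min 15) -> median=14
Step 5: insert 49 -> lo=[11, 13, 15] (size 3, max 15) hi=[32, 49] (size 2, min 32) -> median=15
Step 6: insert 18 -> lo=[11, 13, 15] (size 3, max 15) hi=[18, 32, 49] (size 3, min 18) -> median=16.5
Step 7: insert 12 -> lo=[11, 12, 13, 15] (size 4, max 15) hi=[18, 32, 49] (size 3, min 18) -> median=15
Step 8: insert 44 -> lo=[11, 12, 13, 15] (size 4, max 15) hi=[18, 32, 44, 49] (size 4, min 18) -> median=16.5
Step 9: insert 36 -> lo=[11, 12, 13, 15, 18] (size 5, max 18) hi=[32, 36, 44, 49] (size 4, min 32) -> median=18
Step 10: insert 34 -> lo=[11, 12, 13, 15, 18] (size 5, max 18) hi=[32, 34, 36, 44, 49] (size 5, min 32) -> median=25
Step 11: insert 43 -> lo=[11, 12, 13, 15, 18, 32] (size 6, max 32) hi=[34, 36, 43, 44, 49] (size 5, min 34) -> median=32
Step 12: insert 28 -> lo=[11, 12, 13, 15, 18, 28] (size 6, max 28) hi=[32, 34, 36, 43, 44, 49] (size 6, min 32) -> median=30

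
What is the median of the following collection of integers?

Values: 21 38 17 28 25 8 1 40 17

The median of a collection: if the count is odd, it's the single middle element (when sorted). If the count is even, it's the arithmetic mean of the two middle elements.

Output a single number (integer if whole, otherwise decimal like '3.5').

Step 1: insert 21 -> lo=[21] (size 1, max 21) hi=[] (size 0) -> median=21
Step 2: insert 38 -> lo=[21] (size 1, max 21) hi=[38] (size 1, min 38) -> median=29.5
Step 3: insert 17 -> lo=[17, 21] (size 2, max 21) hi=[38] (size 1, min 38) -> median=21
Step 4: insert 28 -> lo=[17, 21] (size 2, max 21) hi=[28, 38] (size 2, min 28) -> median=24.5
Step 5: insert 25 -> lo=[17, 21, 25] (size 3, max 25) hi=[28, 38] (size 2, min 28) -> median=25
Step 6: insert 8 -> lo=[8, 17, 21] (size 3, max 21) hi=[25, 28, 38] (size 3, min 25) -> median=23
Step 7: insert 1 -> lo=[1, 8, 17, 21] (size 4, max 21) hi=[25, 28, 38] (size 3, min 25) -> median=21
Step 8: insert 40 -> lo=[1, 8, 17, 21] (size 4, max 21) hi=[25, 28, 38, 40] (size 4, min 25) -> median=23
Step 9: insert 17 -> lo=[1, 8, 17, 17, 21] (size 5, max 21) hi=[25, 28, 38, 40] (size 4, min 25) -> median=21

Answer: 21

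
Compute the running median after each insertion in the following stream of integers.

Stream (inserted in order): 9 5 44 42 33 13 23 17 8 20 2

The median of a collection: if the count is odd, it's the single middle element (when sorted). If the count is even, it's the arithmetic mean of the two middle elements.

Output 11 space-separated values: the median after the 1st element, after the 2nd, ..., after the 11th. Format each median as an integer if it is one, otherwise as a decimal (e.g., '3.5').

Step 1: insert 9 -> lo=[9] (size 1, max 9) hi=[] (size 0) -> median=9
Step 2: insert 5 -> lo=[5] (size 1, max 5) hi=[9] (size 1, min 9) -> median=7
Step 3: insert 44 -> lo=[5, 9] (size 2, max 9) hi=[44] (size 1, min 44) -> median=9
Step 4: insert 42 -> lo=[5, 9] (size 2, max 9) hi=[42, 44] (size 2, min 42) -> median=25.5
Step 5: insert 33 -> lo=[5, 9, 33] (size 3, max 33) hi=[42, 44] (size 2, min 42) -> median=33
Step 6: insert 13 -> lo=[5, 9, 13] (size 3, max 13) hi=[33, 42, 44] (size 3, min 33) -> median=23
Step 7: insert 23 -> lo=[5, 9, 13, 23] (size 4, max 23) hi=[33, 42, 44] (size 3, min 33) -> median=23
Step 8: insert 17 -> lo=[5, 9, 13, 17] (size 4, max 17) hi=[23, 33, 42, 44] (size 4, min 23) -> median=20
Step 9: insert 8 -> lo=[5, 8, 9, 13, 17] (size 5, max 17) hi=[23, 33, 42, 44] (size 4, min 23) -> median=17
Step 10: insert 20 -> lo=[5, 8, 9, 13, 17] (size 5, max 17) hi=[20, 23, 33, 42, 44] (size 5, min 20) -> median=18.5
Step 11: insert 2 -> lo=[2, 5, 8, 9, 13, 17] (size 6, max 17) hi=[20, 23, 33, 42, 44] (size 5, min 20) -> median=17

Answer: 9 7 9 25.5 33 23 23 20 17 18.5 17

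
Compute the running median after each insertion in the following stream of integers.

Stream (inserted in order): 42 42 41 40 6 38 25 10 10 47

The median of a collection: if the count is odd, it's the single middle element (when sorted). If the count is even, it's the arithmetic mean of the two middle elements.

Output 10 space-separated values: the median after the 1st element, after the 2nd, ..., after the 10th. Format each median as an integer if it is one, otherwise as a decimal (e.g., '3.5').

Step 1: insert 42 -> lo=[42] (size 1, max 42) hi=[] (size 0) -> median=42
Step 2: insert 42 -> lo=[42] (size 1, max 42) hi=[42] (size 1, min 42) -> median=42
Step 3: insert 41 -> lo=[41, 42] (size 2, max 42) hi=[42] (size 1, min 42) -> median=42
Step 4: insert 40 -> lo=[40, 41] (size 2, max 41) hi=[42, 42] (size 2, min 42) -> median=41.5
Step 5: insert 6 -> lo=[6, 40, 41] (size 3, max 41) hi=[42, 42] (size 2, min 42) -> median=41
Step 6: insert 38 -> lo=[6, 38, 40] (size 3, max 40) hi=[41, 42, 42] (size 3, min 41) -> median=40.5
Step 7: insert 25 -> lo=[6, 25, 38, 40] (size 4, max 40) hi=[41, 42, 42] (size 3, min 41) -> median=40
Step 8: insert 10 -> lo=[6, 10, 25, 38] (size 4, max 38) hi=[40, 41, 42, 42] (size 4, min 40) -> median=39
Step 9: insert 10 -> lo=[6, 10, 10, 25, 38] (size 5, max 38) hi=[40, 41, 42, 42] (size 4, min 40) -> median=38
Step 10: insert 47 -> lo=[6, 10, 10, 25, 38] (size 5, max 38) hi=[40, 41, 42, 42, 47] (size 5, min 40) -> median=39

Answer: 42 42 42 41.5 41 40.5 40 39 38 39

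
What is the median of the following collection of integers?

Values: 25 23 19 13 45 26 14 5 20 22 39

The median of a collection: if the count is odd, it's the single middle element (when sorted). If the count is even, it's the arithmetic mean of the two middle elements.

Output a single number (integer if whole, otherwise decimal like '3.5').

Step 1: insert 25 -> lo=[25] (size 1, max 25) hi=[] (size 0) -> median=25
Step 2: insert 23 -> lo=[23] (size 1, max 23) hi=[25] (size 1, min 25) -> median=24
Step 3: insert 19 -> lo=[19, 23] (size 2, max 23) hi=[25] (size 1, min 25) -> median=23
Step 4: insert 13 -> lo=[13, 19] (size 2, max 19) hi=[23, 25] (size 2, min 23) -> median=21
Step 5: insert 45 -> lo=[13, 19, 23] (size 3, max 23) hi=[25, 45] (size 2, min 25) -> median=23
Step 6: insert 26 -> lo=[13, 19, 23] (size 3, max 23) hi=[25, 26, 45] (size 3, min 25) -> median=24
Step 7: insert 14 -> lo=[13, 14, 19, 23] (size 4, max 23) hi=[25, 26, 45] (size 3, min 25) -> median=23
Step 8: insert 5 -> lo=[5, 13, 14, 19] (size 4, max 19) hi=[23, 25, 26, 45] (size 4, min 23) -> median=21
Step 9: insert 20 -> lo=[5, 13, 14, 19, 20] (size 5, max 20) hi=[23, 25, 26, 45] (size 4, min 23) -> median=20
Step 10: insert 22 -> lo=[5, 13, 14, 19, 20] (size 5, max 20) hi=[22, 23, 25, 26, 45] (size 5, min 22) -> median=21
Step 11: insert 39 -> lo=[5, 13, 14, 19, 20, 22] (size 6, max 22) hi=[23, 25, 26, 39, 45] (size 5, min 23) -> median=22

Answer: 22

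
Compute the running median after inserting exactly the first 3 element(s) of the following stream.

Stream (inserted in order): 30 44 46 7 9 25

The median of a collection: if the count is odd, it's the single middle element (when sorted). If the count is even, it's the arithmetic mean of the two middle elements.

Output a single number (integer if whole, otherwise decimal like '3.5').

Step 1: insert 30 -> lo=[30] (size 1, max 30) hi=[] (size 0) -> median=30
Step 2: insert 44 -> lo=[30] (size 1, max 30) hi=[44] (size 1, min 44) -> median=37
Step 3: insert 46 -> lo=[30, 44] (size 2, max 44) hi=[46] (size 1, min 46) -> median=44

Answer: 44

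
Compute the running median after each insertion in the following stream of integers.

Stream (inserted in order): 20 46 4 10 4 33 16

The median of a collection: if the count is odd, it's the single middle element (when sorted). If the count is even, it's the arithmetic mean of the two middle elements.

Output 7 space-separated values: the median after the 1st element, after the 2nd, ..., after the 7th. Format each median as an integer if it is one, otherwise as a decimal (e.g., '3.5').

Step 1: insert 20 -> lo=[20] (size 1, max 20) hi=[] (size 0) -> median=20
Step 2: insert 46 -> lo=[20] (size 1, max 20) hi=[46] (size 1, min 46) -> median=33
Step 3: insert 4 -> lo=[4, 20] (size 2, max 20) hi=[46] (size 1, min 46) -> median=20
Step 4: insert 10 -> lo=[4, 10] (size 2, max 10) hi=[20, 46] (size 2, min 20) -> median=15
Step 5: insert 4 -> lo=[4, 4, 10] (size 3, max 10) hi=[20, 46] (size 2, min 20) -> median=10
Step 6: insert 33 -> lo=[4, 4, 10] (size 3, max 10) hi=[20, 33, 46] (size 3, min 20) -> median=15
Step 7: insert 16 -> lo=[4, 4, 10, 16] (size 4, max 16) hi=[20, 33, 46] (size 3, min 20) -> median=16

Answer: 20 33 20 15 10 15 16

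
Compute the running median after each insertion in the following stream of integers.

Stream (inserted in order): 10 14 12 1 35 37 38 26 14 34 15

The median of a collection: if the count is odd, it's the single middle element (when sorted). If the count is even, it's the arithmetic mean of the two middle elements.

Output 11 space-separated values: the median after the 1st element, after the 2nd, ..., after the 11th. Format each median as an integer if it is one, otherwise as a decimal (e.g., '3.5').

Answer: 10 12 12 11 12 13 14 20 14 20 15

Derivation:
Step 1: insert 10 -> lo=[10] (size 1, max 10) hi=[] (size 0) -> median=10
Step 2: insert 14 -> lo=[10] (size 1, max 10) hi=[14] (size 1, min 14) -> median=12
Step 3: insert 12 -> lo=[10, 12] (size 2, max 12) hi=[14] (size 1, min 14) -> median=12
Step 4: insert 1 -> lo=[1, 10] (size 2, max 10) hi=[12, 14] (size 2, min 12) -> median=11
Step 5: insert 35 -> lo=[1, 10, 12] (size 3, max 12) hi=[14, 35] (size 2, min 14) -> median=12
Step 6: insert 37 -> lo=[1, 10, 12] (size 3, max 12) hi=[14, 35, 37] (size 3, min 14) -> median=13
Step 7: insert 38 -> lo=[1, 10, 12, 14] (size 4, max 14) hi=[35, 37, 38] (size 3, min 35) -> median=14
Step 8: insert 26 -> lo=[1, 10, 12, 14] (size 4, max 14) hi=[26, 35, 37, 38] (size 4, min 26) -> median=20
Step 9: insert 14 -> lo=[1, 10, 12, 14, 14] (size 5, max 14) hi=[26, 35, 37, 38] (size 4, min 26) -> median=14
Step 10: insert 34 -> lo=[1, 10, 12, 14, 14] (size 5, max 14) hi=[26, 34, 35, 37, 38] (size 5, min 26) -> median=20
Step 11: insert 15 -> lo=[1, 10, 12, 14, 14, 15] (size 6, max 15) hi=[26, 34, 35, 37, 38] (size 5, min 26) -> median=15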